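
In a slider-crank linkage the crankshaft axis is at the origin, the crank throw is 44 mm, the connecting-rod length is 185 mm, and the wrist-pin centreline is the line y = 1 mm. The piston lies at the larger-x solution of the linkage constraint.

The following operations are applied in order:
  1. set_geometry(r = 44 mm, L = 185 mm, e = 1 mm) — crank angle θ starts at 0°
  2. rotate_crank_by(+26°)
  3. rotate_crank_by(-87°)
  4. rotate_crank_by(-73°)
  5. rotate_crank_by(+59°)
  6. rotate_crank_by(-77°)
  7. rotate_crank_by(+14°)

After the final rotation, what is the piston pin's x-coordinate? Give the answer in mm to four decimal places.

set_geometry: r = 44 mm, L = 185 mm, e = 1 mm; θ ← 0°
rotate_crank_by(+26°): θ ← 0° +26° = 26°
rotate_crank_by(-87°): θ ← 26° -87° = -61°
rotate_crank_by(-73°): θ ← -61° -73° = -134°
rotate_crank_by(+59°): θ ← -134° +59° = -75°
rotate_crank_by(-77°): θ ← -75° -77° = -152°
rotate_crank_by(+14°): θ ← -152° +14° = -138°
crank pin P = (r cos θ, r sin θ) = (-32.698372, -29.441747)
h = r sin θ − e = -29.441747 − 1 = -30.441747
x = r cos θ + √(L² − h²) = -32.698372 + √(34225.0 − 926.6999) = -32.698372 + 182.478218 = 149.779846

149.7798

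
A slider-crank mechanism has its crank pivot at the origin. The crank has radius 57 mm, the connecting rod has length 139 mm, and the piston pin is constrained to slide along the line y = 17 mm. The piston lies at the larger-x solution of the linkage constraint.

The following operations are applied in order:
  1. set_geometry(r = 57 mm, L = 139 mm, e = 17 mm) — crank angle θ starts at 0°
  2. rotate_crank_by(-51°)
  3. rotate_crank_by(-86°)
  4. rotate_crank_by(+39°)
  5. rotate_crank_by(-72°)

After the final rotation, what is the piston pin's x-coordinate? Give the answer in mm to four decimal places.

set_geometry: r = 57 mm, L = 139 mm, e = 17 mm; θ ← 0°
rotate_crank_by(-51°): θ ← 0° -51° = -51°
rotate_crank_by(-86°): θ ← -51° -86° = -137°
rotate_crank_by(+39°): θ ← -137° +39° = -98°
rotate_crank_by(-72°): θ ← -98° -72° = -170°
crank pin P = (r cos θ, r sin θ) = (-56.134042, -9.897946)
h = r sin θ − e = -9.897946 − 17 = -26.897946
x = r cos θ + √(L² − h²) = -56.134042 + √(19321.0 − 723.4995) = -56.134042 + 136.372653 = 80.238611

80.2386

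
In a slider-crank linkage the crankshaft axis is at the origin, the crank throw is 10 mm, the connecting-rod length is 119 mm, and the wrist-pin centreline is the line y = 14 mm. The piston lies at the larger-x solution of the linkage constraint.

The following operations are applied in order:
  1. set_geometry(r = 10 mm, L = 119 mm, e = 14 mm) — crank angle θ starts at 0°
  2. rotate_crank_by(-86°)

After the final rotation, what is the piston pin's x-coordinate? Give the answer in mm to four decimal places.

117.2573

set_geometry: r = 10 mm, L = 119 mm, e = 14 mm; θ ← 0°
rotate_crank_by(-86°): θ ← 0° -86° = -86°
crank pin P = (r cos θ, r sin θ) = (0.697565, -9.975641)
h = r sin θ − e = -9.975641 − 14 = -23.975641
x = r cos θ + √(L² − h²) = 0.697565 + √(14161.0 − 574.8313) = 0.697565 + 116.559721 = 117.257286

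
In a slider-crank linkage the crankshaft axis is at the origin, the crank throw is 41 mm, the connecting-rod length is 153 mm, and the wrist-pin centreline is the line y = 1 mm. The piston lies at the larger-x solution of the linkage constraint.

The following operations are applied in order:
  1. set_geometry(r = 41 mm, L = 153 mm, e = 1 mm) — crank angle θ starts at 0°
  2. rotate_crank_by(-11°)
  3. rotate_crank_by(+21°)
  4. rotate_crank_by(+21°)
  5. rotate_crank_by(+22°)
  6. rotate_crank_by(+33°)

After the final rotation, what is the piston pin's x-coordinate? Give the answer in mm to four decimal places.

150.5657

set_geometry: r = 41 mm, L = 153 mm, e = 1 mm; θ ← 0°
rotate_crank_by(-11°): θ ← 0° -11° = -11°
rotate_crank_by(+21°): θ ← -11° +21° = 10°
rotate_crank_by(+21°): θ ← 10° +21° = 31°
rotate_crank_by(+22°): θ ← 31° +22° = 53°
rotate_crank_by(+33°): θ ← 53° +33° = 86°
crank pin P = (r cos θ, r sin θ) = (2.860015, 40.900126)
h = r sin θ − e = 40.900126 − 1 = 39.900126
x = r cos θ + √(L² − h²) = 2.860015 + √(23409.0 − 1592.0201) = 2.860015 + 147.705721 = 150.565736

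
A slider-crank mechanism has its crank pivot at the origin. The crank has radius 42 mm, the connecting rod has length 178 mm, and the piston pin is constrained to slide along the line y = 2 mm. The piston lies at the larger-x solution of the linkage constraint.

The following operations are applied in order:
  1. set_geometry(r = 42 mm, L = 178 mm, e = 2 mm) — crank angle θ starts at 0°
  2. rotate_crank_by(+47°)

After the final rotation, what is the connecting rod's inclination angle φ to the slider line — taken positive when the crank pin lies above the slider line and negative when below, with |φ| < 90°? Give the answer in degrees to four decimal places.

9.2841

set_geometry: r = 42 mm, L = 178 mm, e = 2 mm; θ ← 0°
rotate_crank_by(+47°): θ ← 0° +47° = 47°
crank pin P = (r cos θ, r sin θ) = (28.643931, 30.716855)
h = r sin θ − e = 30.716855 − 2 = 28.716855
sin φ = h / L = 28.716855 / 178 = 0.16133065
φ = arcsin(0.16133065) = 9.284140°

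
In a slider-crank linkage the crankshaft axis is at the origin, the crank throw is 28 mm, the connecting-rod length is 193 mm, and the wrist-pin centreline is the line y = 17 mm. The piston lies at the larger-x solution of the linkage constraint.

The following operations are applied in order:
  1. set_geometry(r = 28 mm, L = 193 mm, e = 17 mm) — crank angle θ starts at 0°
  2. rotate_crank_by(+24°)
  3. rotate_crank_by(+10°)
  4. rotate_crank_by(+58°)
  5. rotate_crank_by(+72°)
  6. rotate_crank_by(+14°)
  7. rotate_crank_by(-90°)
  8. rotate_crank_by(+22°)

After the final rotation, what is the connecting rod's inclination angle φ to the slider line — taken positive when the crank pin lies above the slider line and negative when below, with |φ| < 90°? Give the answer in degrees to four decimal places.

set_geometry: r = 28 mm, L = 193 mm, e = 17 mm; θ ← 0°
rotate_crank_by(+24°): θ ← 0° +24° = 24°
rotate_crank_by(+10°): θ ← 24° +10° = 34°
rotate_crank_by(+58°): θ ← 34° +58° = 92°
rotate_crank_by(+72°): θ ← 92° +72° = 164°
rotate_crank_by(+14°): θ ← 164° +14° = 178°
rotate_crank_by(-90°): θ ← 178° -90° = 88°
rotate_crank_by(+22°): θ ← 88° +22° = 110°
crank pin P = (r cos θ, r sin θ) = (-9.576564, 26.311393)
h = r sin θ − e = 26.311393 − 17 = 9.311393
sin φ = h / L = 9.311393 / 193 = 0.04824556
φ = arcsin(0.04824556) = 2.765341°

2.7653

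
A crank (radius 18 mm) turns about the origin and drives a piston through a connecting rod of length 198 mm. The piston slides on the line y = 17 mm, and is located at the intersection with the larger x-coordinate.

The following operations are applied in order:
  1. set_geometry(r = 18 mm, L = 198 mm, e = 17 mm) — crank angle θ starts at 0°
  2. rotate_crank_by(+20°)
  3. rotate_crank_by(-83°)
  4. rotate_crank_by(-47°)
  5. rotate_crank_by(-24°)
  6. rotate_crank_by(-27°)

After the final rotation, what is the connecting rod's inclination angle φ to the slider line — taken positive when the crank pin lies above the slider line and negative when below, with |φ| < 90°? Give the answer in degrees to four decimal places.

-6.6299

set_geometry: r = 18 mm, L = 198 mm, e = 17 mm; θ ← 0°
rotate_crank_by(+20°): θ ← 0° +20° = 20°
rotate_crank_by(-83°): θ ← 20° -83° = -63°
rotate_crank_by(-47°): θ ← -63° -47° = -110°
rotate_crank_by(-24°): θ ← -110° -24° = -134°
rotate_crank_by(-27°): θ ← -134° -27° = -161°
crank pin P = (r cos θ, r sin θ) = (-17.019334, -5.860227)
h = r sin θ − e = -5.860227 − 17 = -22.860227
sin φ = h / L = -22.860227 / 198 = -0.11545569
φ = arcsin(-0.11545569) = -6.629909°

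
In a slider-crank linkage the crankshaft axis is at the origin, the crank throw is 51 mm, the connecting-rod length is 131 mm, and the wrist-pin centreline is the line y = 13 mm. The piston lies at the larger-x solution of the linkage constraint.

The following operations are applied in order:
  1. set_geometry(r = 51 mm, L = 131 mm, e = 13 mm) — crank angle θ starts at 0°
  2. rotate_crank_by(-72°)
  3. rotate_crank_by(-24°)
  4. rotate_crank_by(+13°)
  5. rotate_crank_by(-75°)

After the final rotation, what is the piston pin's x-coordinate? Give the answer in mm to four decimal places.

79.7186

set_geometry: r = 51 mm, L = 131 mm, e = 13 mm; θ ← 0°
rotate_crank_by(-72°): θ ← 0° -72° = -72°
rotate_crank_by(-24°): θ ← -72° -24° = -96°
rotate_crank_by(+13°): θ ← -96° +13° = -83°
rotate_crank_by(-75°): θ ← -83° -75° = -158°
crank pin P = (r cos θ, r sin θ) = (-47.286377, -19.104936)
h = r sin θ − e = -19.104936 − 13 = -32.104936
x = r cos θ + √(L² − h²) = -47.286377 + √(17161.0 − 1030.7269) = -47.286377 + 127.005012 = 79.718635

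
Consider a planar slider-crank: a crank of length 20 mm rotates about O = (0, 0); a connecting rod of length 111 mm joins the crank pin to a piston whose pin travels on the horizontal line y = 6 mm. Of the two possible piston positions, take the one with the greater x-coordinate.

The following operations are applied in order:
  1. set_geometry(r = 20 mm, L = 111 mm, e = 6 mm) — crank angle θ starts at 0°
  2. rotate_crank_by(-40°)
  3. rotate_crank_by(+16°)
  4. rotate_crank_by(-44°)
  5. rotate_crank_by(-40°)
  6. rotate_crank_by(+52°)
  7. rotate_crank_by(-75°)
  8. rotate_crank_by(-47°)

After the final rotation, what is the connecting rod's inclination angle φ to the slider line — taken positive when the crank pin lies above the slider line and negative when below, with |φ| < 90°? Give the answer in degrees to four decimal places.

set_geometry: r = 20 mm, L = 111 mm, e = 6 mm; θ ← 0°
rotate_crank_by(-40°): θ ← 0° -40° = -40°
rotate_crank_by(+16°): θ ← -40° +16° = -24°
rotate_crank_by(-44°): θ ← -24° -44° = -68°
rotate_crank_by(-40°): θ ← -68° -40° = -108°
rotate_crank_by(+52°): θ ← -108° +52° = -56°
rotate_crank_by(-75°): θ ← -56° -75° = -131°
rotate_crank_by(-47°): θ ← -131° -47° = -178°
crank pin P = (r cos θ, r sin θ) = (-19.987817, -0.697990)
h = r sin θ − e = -0.697990 − 6 = -6.697990
sin φ = h / L = -6.697990 / 111 = -0.06034225
φ = arcsin(-0.06034225) = -3.459458°

-3.4595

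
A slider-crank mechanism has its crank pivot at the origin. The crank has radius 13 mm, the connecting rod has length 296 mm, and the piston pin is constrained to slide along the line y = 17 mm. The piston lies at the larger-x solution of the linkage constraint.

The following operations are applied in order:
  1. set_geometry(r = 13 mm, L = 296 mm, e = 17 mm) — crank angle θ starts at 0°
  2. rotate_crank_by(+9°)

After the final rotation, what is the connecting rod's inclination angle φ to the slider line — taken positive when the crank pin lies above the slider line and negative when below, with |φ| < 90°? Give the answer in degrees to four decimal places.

-2.8982

set_geometry: r = 13 mm, L = 296 mm, e = 17 mm; θ ← 0°
rotate_crank_by(+9°): θ ← 0° +9° = 9°
crank pin P = (r cos θ, r sin θ) = (12.839948, 2.033648)
h = r sin θ − e = 2.033648 − 17 = -14.966352
sin φ = h / L = -14.966352 / 296 = -0.05056200
φ = arcsin(-0.05056200) = -2.898225°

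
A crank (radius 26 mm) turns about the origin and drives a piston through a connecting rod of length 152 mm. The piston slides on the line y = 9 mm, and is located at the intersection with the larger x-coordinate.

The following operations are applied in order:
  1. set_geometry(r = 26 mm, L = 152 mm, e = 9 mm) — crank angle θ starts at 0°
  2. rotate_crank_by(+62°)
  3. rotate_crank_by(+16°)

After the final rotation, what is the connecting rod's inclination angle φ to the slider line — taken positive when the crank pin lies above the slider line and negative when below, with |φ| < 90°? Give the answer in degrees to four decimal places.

6.2060

set_geometry: r = 26 mm, L = 152 mm, e = 9 mm; θ ← 0°
rotate_crank_by(+62°): θ ← 0° +62° = 62°
rotate_crank_by(+16°): θ ← 62° +16° = 78°
crank pin P = (r cos θ, r sin θ) = (5.405704, 25.431838)
h = r sin θ − e = 25.431838 − 9 = 16.431838
sin φ = h / L = 16.431838 / 152 = 0.10810419
φ = arcsin(0.10810419) = 6.206042°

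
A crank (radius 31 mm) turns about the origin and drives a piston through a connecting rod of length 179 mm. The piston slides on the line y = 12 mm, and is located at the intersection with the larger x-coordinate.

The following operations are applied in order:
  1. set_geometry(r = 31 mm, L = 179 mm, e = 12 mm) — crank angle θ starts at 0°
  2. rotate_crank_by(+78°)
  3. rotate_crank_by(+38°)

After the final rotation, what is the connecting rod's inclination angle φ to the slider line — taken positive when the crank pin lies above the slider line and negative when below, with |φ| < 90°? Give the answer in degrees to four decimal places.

5.0841

set_geometry: r = 31 mm, L = 179 mm, e = 12 mm; θ ← 0°
rotate_crank_by(+78°): θ ← 0° +78° = 78°
rotate_crank_by(+38°): θ ← 78° +38° = 116°
crank pin P = (r cos θ, r sin θ) = (-13.589506, 27.862615)
h = r sin θ − e = 27.862615 − 12 = 15.862615
sin φ = h / L = 15.862615 / 179 = 0.08861796
φ = arcsin(0.08861796) = 5.084105°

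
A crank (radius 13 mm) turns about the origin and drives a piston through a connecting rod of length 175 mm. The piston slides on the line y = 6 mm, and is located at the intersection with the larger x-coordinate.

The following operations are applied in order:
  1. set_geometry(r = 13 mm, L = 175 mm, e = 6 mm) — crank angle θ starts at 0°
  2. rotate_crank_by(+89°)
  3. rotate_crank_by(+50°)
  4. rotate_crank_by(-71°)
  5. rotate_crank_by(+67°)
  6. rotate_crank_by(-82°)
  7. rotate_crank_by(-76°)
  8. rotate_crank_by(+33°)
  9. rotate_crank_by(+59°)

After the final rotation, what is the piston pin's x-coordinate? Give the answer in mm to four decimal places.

set_geometry: r = 13 mm, L = 175 mm, e = 6 mm; θ ← 0°
rotate_crank_by(+89°): θ ← 0° +89° = 89°
rotate_crank_by(+50°): θ ← 89° +50° = 139°
rotate_crank_by(-71°): θ ← 139° -71° = 68°
rotate_crank_by(+67°): θ ← 68° +67° = 135°
rotate_crank_by(-82°): θ ← 135° -82° = 53°
rotate_crank_by(-76°): θ ← 53° -76° = -23°
rotate_crank_by(+33°): θ ← -23° +33° = 10°
rotate_crank_by(+59°): θ ← 10° +59° = 69°
crank pin P = (r cos θ, r sin θ) = (4.658783, 12.136546)
h = r sin θ − e = 12.136546 − 6 = 6.136546
x = r cos θ + √(L² − h²) = 4.658783 + √(30625.0 − 37.6572) = 4.658783 + 174.892375 = 179.551158

179.5512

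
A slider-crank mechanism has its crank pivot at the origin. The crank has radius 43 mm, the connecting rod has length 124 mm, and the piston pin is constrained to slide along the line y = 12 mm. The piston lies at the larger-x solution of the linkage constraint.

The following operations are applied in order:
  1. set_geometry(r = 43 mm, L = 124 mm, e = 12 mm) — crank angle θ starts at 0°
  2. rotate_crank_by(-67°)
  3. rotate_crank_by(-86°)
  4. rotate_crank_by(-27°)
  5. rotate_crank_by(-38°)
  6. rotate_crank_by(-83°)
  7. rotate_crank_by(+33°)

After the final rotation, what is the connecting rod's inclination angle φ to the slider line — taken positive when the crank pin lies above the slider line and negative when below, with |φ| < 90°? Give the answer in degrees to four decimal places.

set_geometry: r = 43 mm, L = 124 mm, e = 12 mm; θ ← 0°
rotate_crank_by(-67°): θ ← 0° -67° = -67°
rotate_crank_by(-86°): θ ← -67° -86° = -153°
rotate_crank_by(-27°): θ ← -153° -27° = -180°
rotate_crank_by(-38°): θ ← -180° -38° = -218°
rotate_crank_by(-83°): θ ← -218° -83° = -301°
rotate_crank_by(+33°): θ ← -301° +33° = -268°
crank pin P = (r cos θ, r sin θ) = (-1.500678, 42.973806)
h = r sin θ − e = 42.973806 − 12 = 30.973806
sin φ = h / L = 30.973806 / 124 = 0.24978875
φ = arcsin(0.24978875) = 14.465012°

14.4650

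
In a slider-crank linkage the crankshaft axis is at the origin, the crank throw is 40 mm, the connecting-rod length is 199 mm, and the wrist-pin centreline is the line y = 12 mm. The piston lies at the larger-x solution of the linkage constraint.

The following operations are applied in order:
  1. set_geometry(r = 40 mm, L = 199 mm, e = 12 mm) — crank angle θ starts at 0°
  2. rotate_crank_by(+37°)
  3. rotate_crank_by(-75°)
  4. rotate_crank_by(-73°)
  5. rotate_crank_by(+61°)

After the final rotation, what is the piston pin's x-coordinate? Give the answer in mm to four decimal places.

220.0892

set_geometry: r = 40 mm, L = 199 mm, e = 12 mm; θ ← 0°
rotate_crank_by(+37°): θ ← 0° +37° = 37°
rotate_crank_by(-75°): θ ← 37° -75° = -38°
rotate_crank_by(-73°): θ ← -38° -73° = -111°
rotate_crank_by(+61°): θ ← -111° +61° = -50°
crank pin P = (r cos θ, r sin θ) = (25.711504, -30.641778)
h = r sin θ − e = -30.641778 − 12 = -42.641778
x = r cos θ + √(L² − h²) = 25.711504 + √(39601.0 − 1818.3212) = 25.711504 + 194.377671 = 220.089175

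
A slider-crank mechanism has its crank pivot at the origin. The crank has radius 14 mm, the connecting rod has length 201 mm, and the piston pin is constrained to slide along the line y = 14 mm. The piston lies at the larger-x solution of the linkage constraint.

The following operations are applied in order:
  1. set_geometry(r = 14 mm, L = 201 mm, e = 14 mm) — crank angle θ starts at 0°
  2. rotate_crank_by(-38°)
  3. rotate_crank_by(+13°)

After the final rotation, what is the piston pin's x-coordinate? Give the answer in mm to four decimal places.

212.6991

set_geometry: r = 14 mm, L = 201 mm, e = 14 mm; θ ← 0°
rotate_crank_by(-38°): θ ← 0° -38° = -38°
rotate_crank_by(+13°): θ ← -38° +13° = -25°
crank pin P = (r cos θ, r sin θ) = (12.688309, -5.916656)
h = r sin θ − e = -5.916656 − 14 = -19.916656
x = r cos θ + √(L² − h²) = 12.688309 + √(40401.0 − 396.6732) = 12.688309 + 200.010817 = 212.699126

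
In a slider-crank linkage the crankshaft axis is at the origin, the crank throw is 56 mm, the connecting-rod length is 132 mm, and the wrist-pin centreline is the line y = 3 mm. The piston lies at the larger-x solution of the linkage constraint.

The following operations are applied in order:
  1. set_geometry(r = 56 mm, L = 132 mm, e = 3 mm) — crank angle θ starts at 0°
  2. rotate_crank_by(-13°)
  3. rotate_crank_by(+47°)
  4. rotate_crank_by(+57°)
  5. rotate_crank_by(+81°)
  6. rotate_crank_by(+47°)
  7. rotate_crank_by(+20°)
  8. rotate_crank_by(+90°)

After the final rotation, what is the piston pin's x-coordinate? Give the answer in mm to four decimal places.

set_geometry: r = 56 mm, L = 132 mm, e = 3 mm; θ ← 0°
rotate_crank_by(-13°): θ ← 0° -13° = -13°
rotate_crank_by(+47°): θ ← -13° +47° = 34°
rotate_crank_by(+57°): θ ← 34° +57° = 91°
rotate_crank_by(+81°): θ ← 91° +81° = 172°
rotate_crank_by(+47°): θ ← 172° +47° = 219°
rotate_crank_by(+20°): θ ← 219° +20° = 239°
rotate_crank_by(+90°): θ ← 239° +90° = 329°
crank pin P = (r cos θ, r sin θ) = (48.001369, -28.842132)
h = r sin θ − e = -28.842132 − 3 = -31.842132
x = r cos θ + √(L² − h²) = 48.001369 + √(17424.0 − 1013.9214) = 48.001369 + 128.101829 = 176.103198

176.1032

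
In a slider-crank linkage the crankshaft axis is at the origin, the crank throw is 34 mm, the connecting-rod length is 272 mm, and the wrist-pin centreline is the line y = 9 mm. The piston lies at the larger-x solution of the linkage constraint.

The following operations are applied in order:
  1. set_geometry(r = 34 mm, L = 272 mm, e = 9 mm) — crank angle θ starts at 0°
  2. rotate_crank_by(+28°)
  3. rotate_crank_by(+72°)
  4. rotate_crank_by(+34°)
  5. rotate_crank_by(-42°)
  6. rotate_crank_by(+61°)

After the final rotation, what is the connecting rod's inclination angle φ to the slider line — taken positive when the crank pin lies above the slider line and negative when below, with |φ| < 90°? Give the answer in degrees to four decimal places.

set_geometry: r = 34 mm, L = 272 mm, e = 9 mm; θ ← 0°
rotate_crank_by(+28°): θ ← 0° +28° = 28°
rotate_crank_by(+72°): θ ← 28° +72° = 100°
rotate_crank_by(+34°): θ ← 100° +34° = 134°
rotate_crank_by(-42°): θ ← 134° -42° = 92°
rotate_crank_by(+61°): θ ← 92° +61° = 153°
crank pin P = (r cos θ, r sin θ) = (-30.294222, 15.435677)
h = r sin θ − e = 15.435677 − 9 = 6.435677
sin φ = h / L = 6.435677 / 272 = 0.02366058
φ = arcsin(0.02366058) = 1.355778°

1.3558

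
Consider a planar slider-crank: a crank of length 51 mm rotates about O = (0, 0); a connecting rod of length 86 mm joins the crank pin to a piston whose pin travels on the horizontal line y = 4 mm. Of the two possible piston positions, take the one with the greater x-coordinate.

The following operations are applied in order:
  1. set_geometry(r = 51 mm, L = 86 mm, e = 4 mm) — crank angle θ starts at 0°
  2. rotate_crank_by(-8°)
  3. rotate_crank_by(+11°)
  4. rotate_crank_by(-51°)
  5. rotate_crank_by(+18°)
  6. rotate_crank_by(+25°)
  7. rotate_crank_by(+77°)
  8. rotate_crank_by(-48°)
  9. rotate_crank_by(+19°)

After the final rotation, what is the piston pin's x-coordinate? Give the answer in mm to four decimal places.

117.6014

set_geometry: r = 51 mm, L = 86 mm, e = 4 mm; θ ← 0°
rotate_crank_by(-8°): θ ← 0° -8° = -8°
rotate_crank_by(+11°): θ ← -8° +11° = 3°
rotate_crank_by(-51°): θ ← 3° -51° = -48°
rotate_crank_by(+18°): θ ← -48° +18° = -30°
rotate_crank_by(+25°): θ ← -30° +25° = -5°
rotate_crank_by(+77°): θ ← -5° +77° = 72°
rotate_crank_by(-48°): θ ← 72° -48° = 24°
rotate_crank_by(+19°): θ ← 24° +19° = 43°
crank pin P = (r cos θ, r sin θ) = (37.299039, 34.781916)
h = r sin θ − e = 34.781916 − 4 = 30.781916
x = r cos θ + √(L² − h²) = 37.299039 + √(7396.0 − 947.5264) = 37.299039 + 80.302389 = 117.601427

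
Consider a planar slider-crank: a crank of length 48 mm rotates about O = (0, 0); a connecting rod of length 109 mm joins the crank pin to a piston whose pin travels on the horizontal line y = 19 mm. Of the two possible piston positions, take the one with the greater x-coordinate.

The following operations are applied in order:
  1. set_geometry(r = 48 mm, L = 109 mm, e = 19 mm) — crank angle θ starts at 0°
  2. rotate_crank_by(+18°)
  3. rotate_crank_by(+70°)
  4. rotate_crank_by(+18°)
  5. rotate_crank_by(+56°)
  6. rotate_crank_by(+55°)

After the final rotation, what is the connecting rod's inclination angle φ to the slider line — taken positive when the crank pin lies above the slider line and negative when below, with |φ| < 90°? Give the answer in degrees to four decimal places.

-26.0612

set_geometry: r = 48 mm, L = 109 mm, e = 19 mm; θ ← 0°
rotate_crank_by(+18°): θ ← 0° +18° = 18°
rotate_crank_by(+70°): θ ← 18° +70° = 88°
rotate_crank_by(+18°): θ ← 88° +18° = 106°
rotate_crank_by(+56°): θ ← 106° +56° = 162°
rotate_crank_by(+55°): θ ← 162° +55° = 217°
crank pin P = (r cos θ, r sin θ) = (-38.334504, -28.887121)
h = r sin θ − e = -28.887121 − 19 = -47.887121
sin φ = h / L = -47.887121 / 109 = -0.43933139
φ = arcsin(-0.43933139) = -26.061229°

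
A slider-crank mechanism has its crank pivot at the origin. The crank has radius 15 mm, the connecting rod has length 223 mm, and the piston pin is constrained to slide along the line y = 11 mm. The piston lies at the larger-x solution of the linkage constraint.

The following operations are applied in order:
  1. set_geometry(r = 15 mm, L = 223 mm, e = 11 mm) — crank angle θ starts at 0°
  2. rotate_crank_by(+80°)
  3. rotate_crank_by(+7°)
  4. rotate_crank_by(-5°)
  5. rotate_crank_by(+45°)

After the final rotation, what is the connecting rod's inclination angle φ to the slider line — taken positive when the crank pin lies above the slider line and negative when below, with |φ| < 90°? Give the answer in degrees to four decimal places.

0.2517

set_geometry: r = 15 mm, L = 223 mm, e = 11 mm; θ ← 0°
rotate_crank_by(+80°): θ ← 0° +80° = 80°
rotate_crank_by(+7°): θ ← 80° +7° = 87°
rotate_crank_by(-5°): θ ← 87° -5° = 82°
rotate_crank_by(+45°): θ ← 82° +45° = 127°
crank pin P = (r cos θ, r sin θ) = (-9.027225, 11.979533)
h = r sin θ − e = 11.979533 − 11 = 0.979533
sin φ = h / L = 0.979533 / 223 = 0.00439252
φ = arcsin(0.00439252) = 0.251674°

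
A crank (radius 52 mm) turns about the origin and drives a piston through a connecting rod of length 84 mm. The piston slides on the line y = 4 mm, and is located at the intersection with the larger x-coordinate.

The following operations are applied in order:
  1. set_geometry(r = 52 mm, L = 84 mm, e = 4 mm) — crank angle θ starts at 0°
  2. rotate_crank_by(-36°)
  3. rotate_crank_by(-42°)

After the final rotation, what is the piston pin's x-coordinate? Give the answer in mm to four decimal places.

set_geometry: r = 52 mm, L = 84 mm, e = 4 mm; θ ← 0°
rotate_crank_by(-36°): θ ← 0° -36° = -36°
rotate_crank_by(-42°): θ ← -36° -42° = -78°
crank pin P = (r cos θ, r sin θ) = (10.811408, -50.863675)
h = r sin θ − e = -50.863675 − 4 = -54.863675
x = r cos θ + √(L² − h²) = 10.811408 + √(7056.0 − 3010.0229) = 10.811408 + 63.607996 = 74.419404

74.4194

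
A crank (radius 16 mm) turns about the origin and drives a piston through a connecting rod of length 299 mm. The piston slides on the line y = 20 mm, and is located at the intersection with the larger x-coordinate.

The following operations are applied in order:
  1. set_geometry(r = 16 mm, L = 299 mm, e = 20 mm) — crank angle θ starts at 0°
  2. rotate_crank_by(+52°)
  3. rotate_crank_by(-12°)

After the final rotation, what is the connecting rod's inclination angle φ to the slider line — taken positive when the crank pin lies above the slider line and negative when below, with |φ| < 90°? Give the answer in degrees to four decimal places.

set_geometry: r = 16 mm, L = 299 mm, e = 20 mm; θ ← 0°
rotate_crank_by(+52°): θ ← 0° +52° = 52°
rotate_crank_by(-12°): θ ← 52° -12° = 40°
crank pin P = (r cos θ, r sin θ) = (12.256711, 10.284602)
h = r sin θ − e = 10.284602 − 20 = -9.715398
sin φ = h / L = -9.715398 / 299 = -0.03249297
φ = arcsin(-0.03249297) = -1.862038°

-1.8620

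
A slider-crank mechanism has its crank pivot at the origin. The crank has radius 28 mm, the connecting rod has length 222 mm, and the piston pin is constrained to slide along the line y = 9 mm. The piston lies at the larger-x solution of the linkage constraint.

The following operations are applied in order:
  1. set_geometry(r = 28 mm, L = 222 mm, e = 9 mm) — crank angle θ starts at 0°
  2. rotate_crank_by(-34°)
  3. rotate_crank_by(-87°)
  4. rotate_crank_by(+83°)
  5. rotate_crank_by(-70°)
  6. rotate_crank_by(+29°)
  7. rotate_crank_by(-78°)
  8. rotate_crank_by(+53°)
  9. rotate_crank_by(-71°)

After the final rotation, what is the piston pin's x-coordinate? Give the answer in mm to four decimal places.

193.8116

set_geometry: r = 28 mm, L = 222 mm, e = 9 mm; θ ← 0°
rotate_crank_by(-34°): θ ← 0° -34° = -34°
rotate_crank_by(-87°): θ ← -34° -87° = -121°
rotate_crank_by(+83°): θ ← -121° +83° = -38°
rotate_crank_by(-70°): θ ← -38° -70° = -108°
rotate_crank_by(+29°): θ ← -108° +29° = -79°
rotate_crank_by(-78°): θ ← -79° -78° = -157°
rotate_crank_by(+53°): θ ← -157° +53° = -104°
rotate_crank_by(-71°): θ ← -104° -71° = -175°
crank pin P = (r cos θ, r sin θ) = (-27.893452, -2.440361)
h = r sin θ − e = -2.440361 − 9 = -11.440361
x = r cos θ + √(L² − h²) = -27.893452 + √(49284.0 − 130.8819) = -27.893452 + 221.705025 = 193.811574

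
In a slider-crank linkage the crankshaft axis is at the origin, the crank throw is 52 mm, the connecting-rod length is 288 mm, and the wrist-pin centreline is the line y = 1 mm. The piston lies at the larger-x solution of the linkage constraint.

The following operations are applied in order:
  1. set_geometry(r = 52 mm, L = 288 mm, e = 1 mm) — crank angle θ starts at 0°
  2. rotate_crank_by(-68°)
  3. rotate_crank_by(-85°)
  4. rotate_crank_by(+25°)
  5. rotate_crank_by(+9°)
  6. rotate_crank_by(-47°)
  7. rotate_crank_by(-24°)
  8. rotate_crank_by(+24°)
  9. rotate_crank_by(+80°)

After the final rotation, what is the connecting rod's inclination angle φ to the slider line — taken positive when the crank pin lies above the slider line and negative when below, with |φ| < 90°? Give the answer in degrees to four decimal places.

-10.5788

set_geometry: r = 52 mm, L = 288 mm, e = 1 mm; θ ← 0°
rotate_crank_by(-68°): θ ← 0° -68° = -68°
rotate_crank_by(-85°): θ ← -68° -85° = -153°
rotate_crank_by(+25°): θ ← -153° +25° = -128°
rotate_crank_by(+9°): θ ← -128° +9° = -119°
rotate_crank_by(-47°): θ ← -119° -47° = -166°
rotate_crank_by(-24°): θ ← -166° -24° = -190°
rotate_crank_by(+24°): θ ← -190° +24° = -166°
rotate_crank_by(+80°): θ ← -166° +80° = -86°
crank pin P = (r cos θ, r sin θ) = (3.627337, -51.873331)
h = r sin θ − e = -51.873331 − 1 = -52.873331
sin φ = h / L = -52.873331 / 288 = -0.18358795
φ = arcsin(-0.18358795) = -10.578818°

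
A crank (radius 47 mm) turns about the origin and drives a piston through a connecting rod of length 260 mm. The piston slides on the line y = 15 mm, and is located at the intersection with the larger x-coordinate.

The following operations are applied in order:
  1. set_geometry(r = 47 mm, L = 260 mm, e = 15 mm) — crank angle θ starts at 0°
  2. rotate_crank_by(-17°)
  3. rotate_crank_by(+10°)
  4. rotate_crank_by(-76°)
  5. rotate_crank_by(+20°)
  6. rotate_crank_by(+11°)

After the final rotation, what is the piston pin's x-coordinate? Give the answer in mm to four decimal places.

283.6756

set_geometry: r = 47 mm, L = 260 mm, e = 15 mm; θ ← 0°
rotate_crank_by(-17°): θ ← 0° -17° = -17°
rotate_crank_by(+10°): θ ← -17° +10° = -7°
rotate_crank_by(-76°): θ ← -7° -76° = -83°
rotate_crank_by(+20°): θ ← -83° +20° = -63°
rotate_crank_by(+11°): θ ← -63° +11° = -52°
crank pin P = (r cos θ, r sin θ) = (28.936089, -37.036505)
h = r sin θ − e = -37.036505 − 15 = -52.036505
x = r cos θ + √(L² − h²) = 28.936089 + √(67600.0 − 2707.7979) = 28.936089 + 254.739479 = 283.675568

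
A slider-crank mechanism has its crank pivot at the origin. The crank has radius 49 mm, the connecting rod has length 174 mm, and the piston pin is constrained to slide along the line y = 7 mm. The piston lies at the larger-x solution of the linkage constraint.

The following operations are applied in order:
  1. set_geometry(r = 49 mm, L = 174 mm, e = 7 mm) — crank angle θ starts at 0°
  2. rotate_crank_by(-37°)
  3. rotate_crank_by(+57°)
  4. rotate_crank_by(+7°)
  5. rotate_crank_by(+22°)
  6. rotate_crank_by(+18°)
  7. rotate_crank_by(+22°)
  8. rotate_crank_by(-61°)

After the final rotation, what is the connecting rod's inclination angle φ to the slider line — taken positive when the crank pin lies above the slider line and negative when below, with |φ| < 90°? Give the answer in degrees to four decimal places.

5.2774

set_geometry: r = 49 mm, L = 174 mm, e = 7 mm; θ ← 0°
rotate_crank_by(-37°): θ ← 0° -37° = -37°
rotate_crank_by(+57°): θ ← -37° +57° = 20°
rotate_crank_by(+7°): θ ← 20° +7° = 27°
rotate_crank_by(+22°): θ ← 27° +22° = 49°
rotate_crank_by(+18°): θ ← 49° +18° = 67°
rotate_crank_by(+22°): θ ← 67° +22° = 89°
rotate_crank_by(-61°): θ ← 89° -61° = 28°
crank pin P = (r cos θ, r sin θ) = (43.264432, 23.004107)
h = r sin θ − e = 23.004107 − 7 = 16.004107
sin φ = h / L = 16.004107 / 174 = 0.09197762
φ = arcsin(0.09197762) = 5.277389°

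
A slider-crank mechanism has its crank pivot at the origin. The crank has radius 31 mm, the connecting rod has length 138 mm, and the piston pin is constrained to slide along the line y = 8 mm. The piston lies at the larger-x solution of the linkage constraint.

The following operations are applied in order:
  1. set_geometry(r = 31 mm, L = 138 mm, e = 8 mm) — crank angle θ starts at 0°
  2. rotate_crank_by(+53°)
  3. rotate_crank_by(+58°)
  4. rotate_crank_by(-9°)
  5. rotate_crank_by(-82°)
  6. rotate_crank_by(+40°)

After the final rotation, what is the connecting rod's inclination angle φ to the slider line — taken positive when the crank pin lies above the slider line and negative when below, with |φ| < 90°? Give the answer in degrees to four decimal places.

set_geometry: r = 31 mm, L = 138 mm, e = 8 mm; θ ← 0°
rotate_crank_by(+53°): θ ← 0° +53° = 53°
rotate_crank_by(+58°): θ ← 53° +58° = 111°
rotate_crank_by(-9°): θ ← 111° -9° = 102°
rotate_crank_by(-82°): θ ← 102° -82° = 20°
rotate_crank_by(+40°): θ ← 20° +40° = 60°
crank pin P = (r cos θ, r sin θ) = (15.500000, 26.846788)
h = r sin θ − e = 26.846788 − 8 = 18.846788
sin φ = h / L = 18.846788 / 138 = 0.13657092
φ = arcsin(0.13657092) = 7.849469°

7.8495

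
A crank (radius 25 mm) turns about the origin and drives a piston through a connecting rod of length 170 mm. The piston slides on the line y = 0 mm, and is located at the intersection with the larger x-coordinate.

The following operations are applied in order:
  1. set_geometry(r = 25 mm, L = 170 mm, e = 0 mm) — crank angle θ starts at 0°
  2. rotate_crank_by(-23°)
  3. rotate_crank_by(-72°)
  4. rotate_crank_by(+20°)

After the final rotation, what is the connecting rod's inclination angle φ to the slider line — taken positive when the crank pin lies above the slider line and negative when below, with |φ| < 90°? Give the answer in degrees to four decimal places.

-8.1664

set_geometry: r = 25 mm, L = 170 mm, e = 0 mm; θ ← 0°
rotate_crank_by(-23°): θ ← 0° -23° = -23°
rotate_crank_by(-72°): θ ← -23° -72° = -95°
rotate_crank_by(+20°): θ ← -95° +20° = -75°
crank pin P = (r cos θ, r sin θ) = (6.470476, -24.148146)
h = r sin θ − e = -24.148146 − 0 = -24.148146
sin φ = h / L = -24.148146 / 170 = -0.14204792
φ = arcsin(-0.14204792) = -8.166368°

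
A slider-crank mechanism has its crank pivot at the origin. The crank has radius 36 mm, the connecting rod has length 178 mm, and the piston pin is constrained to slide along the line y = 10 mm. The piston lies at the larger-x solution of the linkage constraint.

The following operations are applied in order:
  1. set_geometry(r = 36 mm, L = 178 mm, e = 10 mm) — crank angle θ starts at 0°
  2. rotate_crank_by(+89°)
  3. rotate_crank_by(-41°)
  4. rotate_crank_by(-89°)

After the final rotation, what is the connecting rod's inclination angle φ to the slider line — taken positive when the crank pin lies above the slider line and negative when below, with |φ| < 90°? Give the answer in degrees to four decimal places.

set_geometry: r = 36 mm, L = 178 mm, e = 10 mm; θ ← 0°
rotate_crank_by(+89°): θ ← 0° +89° = 89°
rotate_crank_by(-41°): θ ← 89° -41° = 48°
rotate_crank_by(-89°): θ ← 48° -89° = -41°
crank pin P = (r cos θ, r sin θ) = (27.169545, -23.618125)
h = r sin θ − e = -23.618125 − 10 = -33.618125
sin φ = h / L = -33.618125 / 178 = -0.18886587
φ = arcsin(-0.18886587) = -10.886605°

-10.8866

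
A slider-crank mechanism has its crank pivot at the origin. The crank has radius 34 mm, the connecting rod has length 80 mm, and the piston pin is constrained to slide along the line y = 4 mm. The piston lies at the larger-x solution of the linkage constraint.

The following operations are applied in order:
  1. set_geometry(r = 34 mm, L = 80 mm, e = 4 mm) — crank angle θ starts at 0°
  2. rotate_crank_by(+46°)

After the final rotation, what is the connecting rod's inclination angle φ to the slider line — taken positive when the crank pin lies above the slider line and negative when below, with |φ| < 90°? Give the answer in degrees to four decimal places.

set_geometry: r = 34 mm, L = 80 mm, e = 4 mm; θ ← 0°
rotate_crank_by(+46°): θ ← 0° +46° = 46°
crank pin P = (r cos θ, r sin θ) = (23.618385, 24.457553)
h = r sin θ − e = 24.457553 − 4 = 20.457553
sin φ = h / L = 20.457553 / 80 = 0.25571942
φ = arcsin(0.25571942) = 14.816218°

14.8162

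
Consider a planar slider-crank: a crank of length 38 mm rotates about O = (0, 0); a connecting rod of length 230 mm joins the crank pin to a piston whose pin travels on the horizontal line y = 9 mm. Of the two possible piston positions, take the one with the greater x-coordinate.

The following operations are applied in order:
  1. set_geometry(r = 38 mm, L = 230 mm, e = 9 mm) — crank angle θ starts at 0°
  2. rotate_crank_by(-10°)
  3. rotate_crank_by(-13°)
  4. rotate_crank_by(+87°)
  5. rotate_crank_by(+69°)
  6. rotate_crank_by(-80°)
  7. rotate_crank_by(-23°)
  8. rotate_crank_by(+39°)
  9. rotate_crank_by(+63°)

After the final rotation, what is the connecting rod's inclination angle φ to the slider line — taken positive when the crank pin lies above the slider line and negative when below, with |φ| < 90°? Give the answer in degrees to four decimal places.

set_geometry: r = 38 mm, L = 230 mm, e = 9 mm; θ ← 0°
rotate_crank_by(-10°): θ ← 0° -10° = -10°
rotate_crank_by(-13°): θ ← -10° -13° = -23°
rotate_crank_by(+87°): θ ← -23° +87° = 64°
rotate_crank_by(+69°): θ ← 64° +69° = 133°
rotate_crank_by(-80°): θ ← 133° -80° = 53°
rotate_crank_by(-23°): θ ← 53° -23° = 30°
rotate_crank_by(+39°): θ ← 30° +39° = 69°
rotate_crank_by(+63°): θ ← 69° +63° = 132°
crank pin P = (r cos θ, r sin θ) = (-25.426963, 28.239503)
h = r sin θ − e = 28.239503 − 9 = 19.239503
sin φ = h / L = 19.239503 / 230 = 0.08365001
φ = arcsin(0.08365001) = 4.798400°

4.7984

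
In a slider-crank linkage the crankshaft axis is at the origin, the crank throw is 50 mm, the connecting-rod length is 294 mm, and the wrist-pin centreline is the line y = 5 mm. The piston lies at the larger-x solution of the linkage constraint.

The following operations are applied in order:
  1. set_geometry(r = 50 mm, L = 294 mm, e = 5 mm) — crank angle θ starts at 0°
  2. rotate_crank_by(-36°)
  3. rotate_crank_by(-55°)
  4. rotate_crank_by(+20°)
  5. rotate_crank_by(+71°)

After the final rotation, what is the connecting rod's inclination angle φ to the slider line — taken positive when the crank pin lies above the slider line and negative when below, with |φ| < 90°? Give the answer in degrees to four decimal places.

-0.9745

set_geometry: r = 50 mm, L = 294 mm, e = 5 mm; θ ← 0°
rotate_crank_by(-36°): θ ← 0° -36° = -36°
rotate_crank_by(-55°): θ ← -36° -55° = -91°
rotate_crank_by(+20°): θ ← -91° +20° = -71°
rotate_crank_by(+71°): θ ← -71° +71° = 0°
crank pin P = (r cos θ, r sin θ) = (50.000000, 0.000000)
h = r sin θ − e = 0.000000 − 5 = -5.000000
sin φ = h / L = -5.000000 / 294 = -0.01700680
φ = arcsin(-0.01700680) = -0.974465°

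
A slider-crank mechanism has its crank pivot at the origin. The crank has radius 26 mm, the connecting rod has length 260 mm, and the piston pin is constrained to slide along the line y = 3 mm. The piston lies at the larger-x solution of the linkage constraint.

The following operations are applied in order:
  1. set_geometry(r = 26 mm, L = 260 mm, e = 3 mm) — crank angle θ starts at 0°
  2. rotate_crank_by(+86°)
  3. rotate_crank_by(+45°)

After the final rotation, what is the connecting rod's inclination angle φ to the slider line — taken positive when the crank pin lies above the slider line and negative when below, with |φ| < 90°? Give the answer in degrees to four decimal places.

set_geometry: r = 26 mm, L = 260 mm, e = 3 mm; θ ← 0°
rotate_crank_by(+86°): θ ← 0° +86° = 86°
rotate_crank_by(+45°): θ ← 86° +45° = 131°
crank pin P = (r cos θ, r sin θ) = (-17.057535, 19.622449)
h = r sin θ − e = 19.622449 − 3 = 16.622449
sin φ = h / L = 16.622449 / 260 = 0.06393250
φ = arcsin(0.06393250) = 3.665562°

3.6656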